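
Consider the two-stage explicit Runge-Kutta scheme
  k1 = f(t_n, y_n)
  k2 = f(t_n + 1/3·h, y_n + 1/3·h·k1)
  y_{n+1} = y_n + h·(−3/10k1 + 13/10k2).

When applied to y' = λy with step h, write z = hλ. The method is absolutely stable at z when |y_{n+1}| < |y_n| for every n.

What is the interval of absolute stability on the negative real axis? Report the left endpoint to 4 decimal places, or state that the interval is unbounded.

z∈(-2.3077,0).

Test eqn y'=λy, z=hλ:
  k1=λy_n ⇒ h·k1=z·y_n;  k2=λ(1+1/3z)y_n ⇒ h·k2=z(1+1/3z)y_n
  y_{n+1}/y_n = 1 − 3/10z + 13/10z(1+1/3z) = 1 + z + 13/30z²
  ⇒ R(z) = 1 + z + 13/30z².

Find x<0 with |R(x)|<1.
x=-0.72: |R|=0.5046
R=1: x+13/30x²=0 ⇒ x=−30/13=-2.3077; min R=1−1/(4·13/30)=0.4231>−1
Confirm numerically:
  x=-2.242: |R|=0.93618 <1
  x=-2.144: |R|=0.84792 <1
  x=-0.929: |R|=0.44498 <1
  x=-2.845: |R|=1.66241 >1
  x=-2.709: |R|=1.47110 >1
So |R|<1 on (-2.3077, 0).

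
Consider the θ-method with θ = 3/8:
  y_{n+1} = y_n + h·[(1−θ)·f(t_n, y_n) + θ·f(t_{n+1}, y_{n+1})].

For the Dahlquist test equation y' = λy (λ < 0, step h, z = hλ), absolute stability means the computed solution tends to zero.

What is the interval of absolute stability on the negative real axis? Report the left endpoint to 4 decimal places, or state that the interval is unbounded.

z∈(-8.0000,0).

On y'=λy, z=hλ:
  y_{n+1} = y_n + z·[5/8·y_n + 3/8·y_{n+1}] ⇒ (1 − 3/8z)y_{n+1} = (1 + 5/8z)y_n
  ⇒ R(z) = (1 + 5/8z)/(1 − 3/8z).

Need |R(x)|<1, x<0.
x=-1.75: |R|=0.0566
R=−1: 1+5/8x = −1+3/8x ⇒ -1/4x=2 ⇒ x=2/(-1/4)=-8.0000
Confirm numerically:
  x=-6.841: |R|=0.91873 <1
  x=-6.124: |R|=0.85773 <1
  x=-5.372: |R|=0.78205 <1
  x=-3.313: |R|=0.47745 <1
  x=-8.527: |R|=1.03139 >1
  x=-8.297: |R|=1.01806 >1
Stable set (-8.0000, 0).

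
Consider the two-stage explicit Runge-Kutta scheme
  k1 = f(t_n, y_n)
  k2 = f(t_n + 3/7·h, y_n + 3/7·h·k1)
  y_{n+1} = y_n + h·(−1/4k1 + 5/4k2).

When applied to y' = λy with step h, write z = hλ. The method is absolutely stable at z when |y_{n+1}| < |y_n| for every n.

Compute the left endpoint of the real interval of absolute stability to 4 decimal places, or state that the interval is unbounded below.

left endpoint -1.8667.

Set f=λy, z=hλ:
  k1=λy_n ⇒ h·k1=z·y_n;  k2=λ(1+3/7z)y_n ⇒ h·k2=z(1+3/7z)y_n
  y_{n+1}/y_n = 1 − 1/4z + 5/4z(1+3/7z) = 1 + z + 15/28z²
  ⇒ R(z) = 1 + z + 15/28z².

Boundary: |R(x)|=1, x<0.
x=-1.65: |R|=0.8085
R=1: x+15/28x²=0 ⇒ x=−28/15=-1.8667; min R=1−1/(4·15/28)=0.5333>−1
Confirm numerically:
  x=-1.716: |R|=0.86149 <1
  x=-1.583: |R|=0.75944 <1
  x=-1.337: |R|=0.62063 <1
  x=-2.401: |R|=1.68729 >1
  x=-1.917: |R|=1.05169 >1
  x=-1.896: |R|=1.02979 >1
So |R|<1 on (-1.8667, 0).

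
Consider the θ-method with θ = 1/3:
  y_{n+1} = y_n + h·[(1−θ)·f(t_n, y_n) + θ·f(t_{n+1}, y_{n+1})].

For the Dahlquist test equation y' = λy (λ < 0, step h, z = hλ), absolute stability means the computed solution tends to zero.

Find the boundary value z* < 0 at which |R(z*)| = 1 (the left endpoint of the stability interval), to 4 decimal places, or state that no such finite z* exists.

z* = -6.0000.

With y'=λy (z=hλ):
  y_{n+1} = y_n + z·[2/3·y_n + 1/3·y_{n+1}] ⇒ (1 − 1/3z)y_{n+1} = (1 + 2/3z)y_n
  R(z) = (1 + 2/3z)/(1 − 1/3z).

Boundary: |R(x)|=1, x<0.
x=-1.1: |R|=0.1951
R=−1: 1+2/3x = −1+1/3x ⇒ -1/3x=2 ⇒ x=2/(-1/3)=-6.0000
Confirm numerically:
  x=-4.943: |R|=0.86693 <1
  x=-4.453: |R|=0.79243 <1
  x=-3.904: |R|=0.69641 <1
  x=-6.460: |R|=1.04863 >1
  x=-6.398: |R|=1.04235 >1
So |R|<1 on (-6.0000, 0).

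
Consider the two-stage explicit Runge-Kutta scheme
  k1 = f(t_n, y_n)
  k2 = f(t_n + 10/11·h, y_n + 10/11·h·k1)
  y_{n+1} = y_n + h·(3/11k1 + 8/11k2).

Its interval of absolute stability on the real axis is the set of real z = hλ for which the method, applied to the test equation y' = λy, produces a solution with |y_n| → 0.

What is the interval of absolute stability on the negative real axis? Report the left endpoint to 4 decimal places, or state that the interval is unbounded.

z∈(-1.5125,0).

On y'=λy, z=hλ:
  k1=λy_n ⇒ h·k1=z·y_n;  k2=λ(1+10/11z)y_n ⇒ h·k2=z(1+10/11z)y_n
  y_{n+1}/y_n = 1 + 3/11z + 8/11z(1+10/11z) = 1 + z + 80/121z²
  so R(z) = 1 + z + 80/121z².

Need |R(x)|<1, x<0.
x=-1.39: |R|=0.8874
R=1: x+80/121x²=0 ⇒ x=−121/80=-1.5125; min R=1−1/(4·80/121)=0.6219>−1
Confirm numerically:
  x=-1.383: |R|=0.88159 <1
  x=-1.100: |R|=0.70000 <1
  x=-0.824: |R|=0.62491 <1
  x=-1.926: |R|=1.52655 >1
  x=-1.741: |R|=1.26302 >1
Interval (-1.5125, 0).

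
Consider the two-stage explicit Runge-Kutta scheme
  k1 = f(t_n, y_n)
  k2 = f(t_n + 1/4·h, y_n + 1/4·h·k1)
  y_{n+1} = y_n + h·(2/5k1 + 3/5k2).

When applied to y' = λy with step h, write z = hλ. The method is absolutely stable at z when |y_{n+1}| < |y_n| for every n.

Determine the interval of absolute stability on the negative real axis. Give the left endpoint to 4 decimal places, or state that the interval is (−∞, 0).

z∈(-6.6667,0).

Set f=λy, z=hλ:
  k1=λy_n ⇒ h·k1=z·y_n;  k2=λ(1+1/4z)y_n ⇒ h·k2=z(1+1/4z)y_n
  y_{n+1}/y_n = 1 + 2/5z + 3/5z(1+1/4z) = 1 + z + 3/20z²
  so R(z) = 1 + z + 3/20z².

Find x<0 with |R(x)|<1.
x=-0.74: |R|=0.3421
R=1: x+3/20x²=0 ⇒ x=−20/3=-6.6667; min R=1−1/(4·3/20)=-0.6667>−1
Confirm numerically:
  x=-6.586: |R|=0.92031 <1
  x=-4.640: |R|=0.41056 <1
  x=-4.086: |R|=0.58169 <1
  x=-3.723: |R|=0.64389 <1
  x=-7.001: |R|=1.35110 >1
  x=-6.751: |R|=1.08540 >1
Interval (-6.6667, 0).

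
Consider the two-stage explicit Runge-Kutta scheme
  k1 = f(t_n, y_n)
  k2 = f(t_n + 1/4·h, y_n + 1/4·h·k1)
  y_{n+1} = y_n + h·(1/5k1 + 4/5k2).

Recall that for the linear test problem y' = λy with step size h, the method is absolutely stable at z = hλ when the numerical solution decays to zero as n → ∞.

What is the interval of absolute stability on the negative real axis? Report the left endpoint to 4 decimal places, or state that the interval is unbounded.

Set f=λy, z=hλ:
  k1=λy_n ⇒ h·k1=z·y_n;  k2=λ(1+1/4z)y_n ⇒ h·k2=z(1+1/4z)y_n
  y_{n+1}/y_n = 1 + 1/5z + 4/5z(1+1/4z) = 1 + z + 1/5z²
  Hence R(z) = 1 + z + 1/5z².

Need |R(x)|<1, x<0.
x=-0.93: |R|=0.2430
R=1: x+1/5x²=0 ⇒ x=−5=-5.0000; min R=1−1/(4·1/5)=-0.2500>−1
Confirm numerically:
  x=-4.673: |R|=0.69439 <1
  x=-4.306: |R|=0.40233 <1
  x=-3.440: |R|=0.07328 <1
  x=-3.102: |R|=0.17752 <1
  x=-5.409: |R|=1.44246 >1
  x=-5.306: |R|=1.32473 >1
  x=-5.280: |R|=1.29568 >1
Interval (-5.0000, 0).

z∈(-5.0000,0).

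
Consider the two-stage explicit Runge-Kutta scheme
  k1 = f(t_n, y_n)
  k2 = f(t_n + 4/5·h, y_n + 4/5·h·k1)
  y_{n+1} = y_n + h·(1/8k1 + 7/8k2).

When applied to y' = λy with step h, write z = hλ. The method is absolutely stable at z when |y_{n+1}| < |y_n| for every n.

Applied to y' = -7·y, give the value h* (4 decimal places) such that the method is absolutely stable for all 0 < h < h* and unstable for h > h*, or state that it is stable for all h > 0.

On y'=λy, z=hλ:
  k1=λy_n ⇒ h·k1=z·y_n;  k2=λ(1+4/5z)y_n ⇒ h·k2=z(1+4/5z)y_n
  y_{n+1}/y_n = 1 + 1/8z + 7/8z(1+4/5z) = 1 + z + 7/10z²
  ⇒ R(z) = 1 + z + 7/10z².

Solve |R(x)|<1 on ℝ⁻.
x=-0.75: |R|=0.6437
R=1: x+7/10x²=0 ⇒ x=−10/7=-1.4286; min R=1−1/(4·7/10)=0.6429>−1
Confirm numerically:
  x=-1.270: |R|=0.85903 <1
  x=-1.225: |R|=0.82544 <1
  x=-1.154: |R|=0.77820 <1
  x=-0.696: |R|=0.64309 <1
  x=-2.008: |R|=1.81444 >1
  x=-1.839: |R|=1.52834 >1
Interval (-1.4286, 0).

(-1.4286,0); λ=-7 ⇒ h* = (10/7)/7 = 0.2041.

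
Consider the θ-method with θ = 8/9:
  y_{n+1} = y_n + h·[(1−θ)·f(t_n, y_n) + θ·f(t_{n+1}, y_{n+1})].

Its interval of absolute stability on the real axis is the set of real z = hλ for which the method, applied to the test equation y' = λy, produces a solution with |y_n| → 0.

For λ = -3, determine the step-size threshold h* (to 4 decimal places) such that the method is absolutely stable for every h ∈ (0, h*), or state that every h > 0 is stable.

On y'=λy, z=hλ:
  y_{n+1} = y_n + z·[1/9·y_n + 8/9·y_{n+1}] ⇒ (1 − 8/9z)y_{n+1} = (1 + 1/9z)y_n
  R(z) = (1 + 1/9z)/(1 − 8/9z).

Solve |R(x)|<1 on ℝ⁻.
x=-1.36: |R|=0.3843
x=-2: |R|=0.2800
x=-10: |R|=0.0112
x=-100: |R|=0.1125
θ=8/9≥1/2 ⇒ |1+1/9x|<|1−8/9x| ∀x<0 ⇒ unbounded interval.

(−∞, 0) — no finite endpoint. Any h>0 works for λ=-3.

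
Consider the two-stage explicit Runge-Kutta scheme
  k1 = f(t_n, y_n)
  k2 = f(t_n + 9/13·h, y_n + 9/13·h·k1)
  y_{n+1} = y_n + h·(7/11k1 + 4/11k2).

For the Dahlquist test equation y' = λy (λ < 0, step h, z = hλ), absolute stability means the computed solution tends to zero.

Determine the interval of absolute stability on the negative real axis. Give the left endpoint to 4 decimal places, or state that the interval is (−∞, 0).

(-3.9722, 0).

With y'=λy (z=hλ):
  k1=λy_n ⇒ h·k1=z·y_n;  k2=λ(1+9/13z)y_n ⇒ h·k2=z(1+9/13z)y_n
  y_{n+1}/y_n = 1 + 7/11z + 4/11z(1+9/13z) = 1 + z + 36/143z²
  R(z) = 1 + z + 36/143z².

Solve |R(x)|<1 on ℝ⁻.
x=-0.83: |R|=0.3434
R=1: x+36/143x²=0 ⇒ x=−143/36=-3.9722; min R=1−1/(4·36/143)=0.0069>−1
Confirm numerically:
  x=-3.431: |R|=0.53252 <1
  x=-3.294: |R|=0.43758 <1
  x=-2.847: |R|=0.19352 <1
  x=-2.200: |R|=0.01846 <1
  x=-4.357: |R|=1.42205 >1
  x=-4.206: |R|=1.24754 >1
  x=-4.041: |R|=1.06997 >1
Interval (-3.9722, 0).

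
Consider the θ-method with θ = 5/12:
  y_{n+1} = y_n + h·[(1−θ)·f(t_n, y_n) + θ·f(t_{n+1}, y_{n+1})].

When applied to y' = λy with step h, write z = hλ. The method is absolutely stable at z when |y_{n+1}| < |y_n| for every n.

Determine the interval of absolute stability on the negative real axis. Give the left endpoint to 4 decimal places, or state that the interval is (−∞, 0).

z∈(-12.0000,0).

With y'=λy (z=hλ):
  y_{n+1} = y_n + z·[7/12·y_n + 5/12·y_{n+1}] ⇒ (1 − 5/12z)y_{n+1} = (1 + 7/12z)y_n
  Hence R(z) = (1 + 7/12z)/(1 − 5/12z).

Need |R(x)|<1, x<0.
x=-0.62: |R|=0.5073
R=−1: 1+7/12x = −1+5/12x ⇒ -1/6x=2 ⇒ x=2/(-1/6)=-12.0000
Confirm numerically:
  x=-11.472: |R|=0.98478 <1
  x=-7.717: |R|=0.83066 <1
  x=-5.082: |R|=0.63015 <1
  x=-12.176: |R|=1.00483 >1
  x=-12.093: |R|=1.00257 >1
  x=-12.027: |R|=1.00075 >1
Stable set (-12.0000, 0).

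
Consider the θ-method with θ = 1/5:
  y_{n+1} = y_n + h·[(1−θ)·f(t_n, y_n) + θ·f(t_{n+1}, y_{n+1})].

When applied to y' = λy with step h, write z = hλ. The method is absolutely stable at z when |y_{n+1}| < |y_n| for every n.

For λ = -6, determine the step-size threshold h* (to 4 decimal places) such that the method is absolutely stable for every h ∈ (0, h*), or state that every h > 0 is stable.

Set f=λy, z=hλ:
  y_{n+1} = y_n + z·[4/5·y_n + 1/5·y_{n+1}] ⇒ (1 − 1/5z)y_{n+1} = (1 + 4/5z)y_n
  ⇒ R(z) = (1 + 4/5z)/(1 − 1/5z).

Need |R(x)|<1, x<0.
x=-1.43: |R|=0.1120
R=−1: 1+4/5x = −1+1/5x ⇒ -3/5x=2 ⇒ x=2/(-3/5)=-3.3333
Confirm numerically:
  x=-3.282: |R|=0.98141 <1
  x=-2.717: |R|=0.76040 <1
  x=-2.205: |R|=0.53019 <1
  x=-3.814: |R|=1.16360 >1
  x=-3.636: |R|=1.10514 >1
  x=-3.570: |R|=1.08285 >1
Interval (-3.3333, 0).

(-3.3333,0); λ=-6 ⇒ h* = (10/3)/6 = 0.5556.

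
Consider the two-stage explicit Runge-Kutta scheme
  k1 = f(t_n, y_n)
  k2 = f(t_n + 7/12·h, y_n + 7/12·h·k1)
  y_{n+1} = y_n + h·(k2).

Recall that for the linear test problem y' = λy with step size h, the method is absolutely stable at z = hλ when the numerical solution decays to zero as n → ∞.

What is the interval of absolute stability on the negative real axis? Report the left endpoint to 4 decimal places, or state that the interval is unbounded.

Set f=λy, z=hλ:
  k1=λy_n ⇒ h·k1=z·y_n;  k2=λ(1+7/12z)y_n ⇒ h·k2=z(1+7/12z)y_n
  y_{n+1}/y_n = 1 + z(1+7/12z) = 1 + z + 7/12z²
  ⇒ R(z) = 1 + z + 7/12z².

Find x<0 with |R(x)|<1.
x=-0.87: |R|=0.5715
R=1: x+7/12x²=0 ⇒ x=−12/7=-1.7143; min R=1−1/(4·7/12)=0.5714>−1
Confirm numerically:
  x=-1.667: |R|=0.95402 <1
  x=-1.154: |R|=0.62283 <1
  x=-0.788: |R|=0.57422 <1
  x=-0.701: |R|=0.58565 <1
  x=-2.210: |R|=1.63906 >1
  x=-2.050: |R|=1.40146 >1
  x=-1.821: |R|=1.11336 >1
So |R|<1 on (-1.7143, 0).

(-1.7143, 0).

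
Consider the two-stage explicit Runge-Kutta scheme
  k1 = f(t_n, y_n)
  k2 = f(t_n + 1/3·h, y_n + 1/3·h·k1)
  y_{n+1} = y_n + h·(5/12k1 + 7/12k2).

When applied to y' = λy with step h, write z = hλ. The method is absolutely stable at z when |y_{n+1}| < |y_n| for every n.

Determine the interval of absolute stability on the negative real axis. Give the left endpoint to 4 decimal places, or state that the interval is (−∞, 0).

Set f=λy, z=hλ:
  k1=λy_n ⇒ h·k1=z·y_n;  k2=λ(1+1/3z)y_n ⇒ h·k2=z(1+1/3z)y_n
  y_{n+1}/y_n = 1 + 5/12z + 7/12z(1+1/3z) = 1 + z + 7/36z²
  ⇒ R(z) = 1 + z + 7/36z².

Boundary: |R(x)|=1, x<0.
x=-0.56: |R|=0.5010
R=1: x+7/36x²=0 ⇒ x=−36/7=-5.1429; min R=1−1/(4·7/36)=-0.2857>−1
Confirm numerically:
  x=-4.643: |R|=0.54873 <1
  x=-3.007: |R|=0.24882 <1
  x=-2.551: |R|=0.28563 <1
  x=-5.725: |R|=1.64804 >1
  x=-5.694: |R|=1.61021 >1
Stable set (-5.1429, 0).

(-5.1429, 0).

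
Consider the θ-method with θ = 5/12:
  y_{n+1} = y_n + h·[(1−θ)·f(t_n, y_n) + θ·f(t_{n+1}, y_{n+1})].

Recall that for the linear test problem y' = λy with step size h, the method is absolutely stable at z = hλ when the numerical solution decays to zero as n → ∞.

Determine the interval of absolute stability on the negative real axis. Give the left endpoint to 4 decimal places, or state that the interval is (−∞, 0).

(-12.0000, 0).

Test eqn y'=λy, z=hλ:
  y_{n+1} = y_n + z·[7/12·y_n + 5/12·y_{n+1}] ⇒ (1 − 5/12z)y_{n+1} = (1 + 7/12z)y_n
  Hence R(z) = (1 + 7/12z)/(1 − 5/12z).

Find x<0 with |R(x)|<1.
x=-0.52: |R|=0.5726
R=−1: 1+7/12x = −1+5/12x ⇒ -1/6x=2 ⇒ x=2/(-1/6)=-12.0000
Confirm numerically:
  x=-9.799: |R|=0.92783 <1
  x=-7.408: |R|=0.81272 <1
  x=-7.037: |R|=0.78964 <1
  x=-6.067: |R|=0.71971 <1
  x=-12.594: |R|=1.01585 >1
  x=-12.425: |R|=1.01147 >1
Stable set (-12.0000, 0).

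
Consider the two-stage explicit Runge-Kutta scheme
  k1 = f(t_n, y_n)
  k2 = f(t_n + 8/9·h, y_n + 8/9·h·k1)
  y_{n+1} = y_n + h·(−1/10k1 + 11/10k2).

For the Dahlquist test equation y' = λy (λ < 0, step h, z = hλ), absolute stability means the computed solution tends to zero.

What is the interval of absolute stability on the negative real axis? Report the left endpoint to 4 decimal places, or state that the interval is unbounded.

z∈(-1.0227,0).

Set f=λy, z=hλ:
  k1=λy_n ⇒ h·k1=z·y_n;  k2=λ(1+8/9z)y_n ⇒ h·k2=z(1+8/9z)y_n
  y_{n+1}/y_n = 1 − 1/10z + 11/10z(1+8/9z) = 1 + z + 44/45z²
  so R(z) = 1 + z + 44/45z².

Solve |R(x)|<1 on ℝ⁻.
x=-1.16: |R|=1.1557
R=1: x+44/45x²=0 ⇒ x=−45/44=-1.0227; min R=1−1/(4·44/45)=0.7443>−1
Confirm numerically:
  x=-0.925: |R|=0.91161 <1
  x=-0.779: |R|=0.81436 <1
  x=-0.692: |R|=0.77622 <1
  x=-0.520: |R|=0.74439 <1
  x=-1.472: |R|=1.64663 >1
  x=-1.413: |R|=1.53920 >1
Stable set (-1.0227, 0).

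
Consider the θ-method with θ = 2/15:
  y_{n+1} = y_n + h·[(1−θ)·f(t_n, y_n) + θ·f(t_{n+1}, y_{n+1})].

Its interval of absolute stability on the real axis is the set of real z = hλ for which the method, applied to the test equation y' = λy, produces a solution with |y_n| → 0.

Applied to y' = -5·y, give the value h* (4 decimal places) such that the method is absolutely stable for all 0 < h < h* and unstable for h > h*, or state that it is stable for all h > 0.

(-2.7273,0); λ=-5 ⇒ h* = (30/11)/5 = 0.5455.

With y'=λy (z=hλ):
  y_{n+1} = y_n + z·[13/15·y_n + 2/15·y_{n+1}] ⇒ (1 − 2/15z)y_{n+1} = (1 + 13/15z)y_n
  Hence R(z) = (1 + 13/15z)/(1 − 2/15z).

Find x<0 with |R(x)|<1.
x=-1: |R|=0.1176
R=−1: 1+13/15x = −1+2/15x ⇒ -11/15x=2 ⇒ x=2/(-11/15)=-2.7273
Confirm numerically:
  x=-2.681: |R|=0.97500 <1
  x=-1.539: |R|=0.27697 <1
  x=-1.491: |R|=0.24374 <1
  x=-1.171: |R|=0.01286 <1
  x=-3.192: |R|=1.23906 >1
  x=-2.980: |R|=1.13263 >1
So |R|<1 on (-2.7273, 0).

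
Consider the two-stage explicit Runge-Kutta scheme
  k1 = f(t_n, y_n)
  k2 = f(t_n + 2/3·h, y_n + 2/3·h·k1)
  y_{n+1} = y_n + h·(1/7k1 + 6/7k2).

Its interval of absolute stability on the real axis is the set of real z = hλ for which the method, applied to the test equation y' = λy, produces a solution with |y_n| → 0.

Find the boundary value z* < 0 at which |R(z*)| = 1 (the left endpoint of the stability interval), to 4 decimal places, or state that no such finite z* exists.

Test eqn y'=λy, z=hλ:
  k1=λy_n ⇒ h·k1=z·y_n;  k2=λ(1+2/3z)y_n ⇒ h·k2=z(1+2/3z)y_n
  y_{n+1}/y_n = 1 + 1/7z + 6/7z(1+2/3z) = 1 + z + 4/7z²
  R(z) = 1 + z + 4/7z².

Solve |R(x)|<1 on ℝ⁻.
x=-0.64: |R|=0.5941
R=1: x+4/7x²=0 ⇒ x=−7/4=-1.7500; min R=1−1/(4·4/7)=0.5625>−1
Confirm numerically:
  x=-1.571: |R|=0.83931 <1
  x=-1.553: |R|=0.82518 <1
  x=-0.834: |R|=0.56346 <1
  x=-2.291: |R|=1.70825 >1
  x=-1.999: |R|=1.28443 >1
  x=-1.878: |R|=1.13736 >1
Interval (-1.7500, 0).

z* = -1.7500.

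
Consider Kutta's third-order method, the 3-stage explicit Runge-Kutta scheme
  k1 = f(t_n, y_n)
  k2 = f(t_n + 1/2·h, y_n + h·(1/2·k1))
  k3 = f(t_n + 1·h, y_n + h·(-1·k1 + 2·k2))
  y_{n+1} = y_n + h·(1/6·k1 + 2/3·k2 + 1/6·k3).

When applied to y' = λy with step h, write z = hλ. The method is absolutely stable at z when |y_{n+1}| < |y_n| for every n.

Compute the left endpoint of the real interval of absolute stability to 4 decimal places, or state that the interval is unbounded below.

left endpoint -2.5127.

With y'=λy (z=hλ):
  order 3, 3-stage ⇒ R(z)=1+z+z^2/2+z^3/6
  (e.g. R(-0.38)=0.68305, |R|=0.68305)

Boundary: |R(x)|=1, x<0.
x=-0.38: |R|=0.6831
|R(-2.41)|=0.8389 |R(-1.65)|=0.0374 |R(-0.74)|=0.4663
Bisect:
  x_lo=-3.2914 |R|=2.8176  x_hi=-0.3828 |R|=0.6811
  mid=-1.83712 |R|=0.18300 →hi
  mid=-2.56427 |R|=1.08675 →lo
  mid=-2.20070 |R|=0.55552 →hi
  mid=-2.38249 |R|=0.79829 →hi
  mid=-2.47338 |R|=0.93644 →hi
  mid=-2.51883 |R|=1.01003 →lo
  mid=-2.49610 |R|=0.97285 →hi
  mid=-2.50746 |R|=0.99134 →hi
  ...
  [-2.51279,-2.51261] ⇒ x*=-2.5127
Stable set (-2.5127, 0).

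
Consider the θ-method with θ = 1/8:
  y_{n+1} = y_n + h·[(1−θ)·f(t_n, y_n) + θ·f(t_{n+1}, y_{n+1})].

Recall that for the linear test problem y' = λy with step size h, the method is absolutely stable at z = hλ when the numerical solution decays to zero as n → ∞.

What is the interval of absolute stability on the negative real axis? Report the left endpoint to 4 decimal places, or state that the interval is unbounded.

With y'=λy (z=hλ):
  y_{n+1} = y_n + z·[7/8·y_n + 1/8·y_{n+1}] ⇒ (1 − 1/8z)y_{n+1} = (1 + 7/8z)y_n
  so R(z) = (1 + 7/8z)/(1 − 1/8z).

Need |R(x)|<1, x<0.
x=-1.43: |R|=0.2131
R=−1: 1+7/8x = −1+1/8x ⇒ -3/4x=2 ⇒ x=2/(-3/4)=-2.6667
Confirm numerically:
  x=-2.197: |R|=0.72364 <1
  x=-2.059: |R|=0.63754 <1
  x=-1.509: |R|=0.26953 <1
  x=-3.059: |R|=1.21286 >1
  x=-2.894: |R|=1.12521 >1
So |R|<1 on (-2.6667, 0).

(-2.6667, 0).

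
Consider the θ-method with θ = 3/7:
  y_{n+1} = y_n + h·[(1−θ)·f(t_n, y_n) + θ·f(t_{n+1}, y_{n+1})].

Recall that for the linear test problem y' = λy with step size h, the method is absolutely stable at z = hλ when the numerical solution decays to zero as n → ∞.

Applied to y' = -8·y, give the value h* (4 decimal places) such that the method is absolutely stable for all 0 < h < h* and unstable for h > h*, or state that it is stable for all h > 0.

(-14.0000,0); λ=-8 ⇒ h* = (14)/8 = 1.7500.

Set f=λy, z=hλ:
  y_{n+1} = y_n + z·[4/7·y_n + 3/7·y_{n+1}] ⇒ (1 − 3/7z)y_{n+1} = (1 + 4/7z)y_n
  R(z) = (1 + 4/7z)/(1 − 3/7z).

Boundary: |R(x)|=1, x<0.
x=-0.67: |R|=0.4795
R=−1: 1+4/7x = −1+3/7x ⇒ -1/7x=2 ⇒ x=2/(-1/7)=-14.0000
Confirm numerically:
  x=-12.504: |R|=0.96639 <1
  x=-9.998: |R|=0.89182 <1
  x=-8.011: |R|=0.80701 <1
  x=-5.645: |R|=0.65093 <1
  x=-14.368: |R|=1.00734 >1
  x=-14.039: |R|=1.00079 >1
Interval (-14.0000, 0).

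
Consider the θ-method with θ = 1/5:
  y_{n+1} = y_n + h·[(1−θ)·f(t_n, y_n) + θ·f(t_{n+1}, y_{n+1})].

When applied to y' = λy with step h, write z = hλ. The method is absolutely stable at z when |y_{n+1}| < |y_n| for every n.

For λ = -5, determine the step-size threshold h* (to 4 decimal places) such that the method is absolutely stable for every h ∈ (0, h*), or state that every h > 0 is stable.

(-3.3333,0); λ=-5 ⇒ h* = (10/3)/5 = 0.6667.

Set f=λy, z=hλ:
  y_{n+1} = y_n + z·[4/5·y_n + 1/5·y_{n+1}] ⇒ (1 − 1/5z)y_{n+1} = (1 + 4/5z)y_n
  so R(z) = (1 + 4/5z)/(1 − 1/5z).

Need |R(x)|<1, x<0.
x=-1.58: |R|=0.2006
R=−1: 1+4/5x = −1+1/5x ⇒ -3/5x=2 ⇒ x=2/(-3/5)=-3.3333
Confirm numerically:
  x=-3.238: |R|=0.96528 <1
  x=-2.989: |R|=0.87070 <1
  x=-2.698: |R|=0.75240 <1
  x=-2.229: |R|=0.54171 <1
  x=-3.916: |R|=1.19605 >1
  x=-3.673: |R|=1.11749 >1
  x=-3.416: |R|=1.02947 >1
So |R|<1 on (-3.3333, 0).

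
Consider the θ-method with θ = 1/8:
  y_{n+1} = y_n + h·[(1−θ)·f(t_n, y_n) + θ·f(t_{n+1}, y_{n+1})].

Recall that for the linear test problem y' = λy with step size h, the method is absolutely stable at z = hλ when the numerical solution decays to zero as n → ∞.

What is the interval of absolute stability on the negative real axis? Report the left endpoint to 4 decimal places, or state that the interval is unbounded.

Set f=λy, z=hλ:
  y_{n+1} = y_n + z·[7/8·y_n + 1/8·y_{n+1}] ⇒ (1 − 1/8z)y_{n+1} = (1 + 7/8z)y_n
  Hence R(z) = (1 + 7/8z)/(1 − 1/8z).

Boundary: |R(x)|=1, x<0.
x=-1.2: |R|=0.0435
R=−1: 1+7/8x = −1+1/8x ⇒ -3/4x=2 ⇒ x=2/(-3/4)=-2.6667
Confirm numerically:
  x=-2.550: |R|=0.93365 <1
  x=-1.395: |R|=0.18787 <1
  x=-1.267: |R|=0.09377 <1
  x=-3.011: |R|=1.18763 >1
  x=-2.973: |R|=1.16750 >1
  x=-2.865: |R|=1.10953 >1
Stable set (-2.6667, 0).

z∈(-2.6667,0).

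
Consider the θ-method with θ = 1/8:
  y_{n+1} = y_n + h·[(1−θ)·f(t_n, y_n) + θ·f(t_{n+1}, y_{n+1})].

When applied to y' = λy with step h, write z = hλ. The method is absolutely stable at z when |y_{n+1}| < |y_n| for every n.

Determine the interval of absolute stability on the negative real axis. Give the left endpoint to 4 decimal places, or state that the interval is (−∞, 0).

(-2.6667, 0).

Test eqn y'=λy, z=hλ:
  y_{n+1} = y_n + z·[7/8·y_n + 1/8·y_{n+1}] ⇒ (1 − 1/8z)y_{n+1} = (1 + 7/8z)y_n
  ⇒ R(z) = (1 + 7/8z)/(1 − 1/8z).

Boundary: |R(x)|=1, x<0.
x=-0.74: |R|=0.3227
R=−1: 1+7/8x = −1+1/8x ⇒ -3/4x=2 ⇒ x=2/(-3/4)=-2.6667
Confirm numerically:
  x=-2.618: |R|=0.97250 <1
  x=-2.403: |R|=0.84793 <1
  x=-2.240: |R|=0.75000 <1
  x=-2.155: |R|=0.69769 <1
  x=-3.202: |R|=1.28673 >1
  x=-2.718: |R|=1.02874 >1
Interval (-2.6667, 0).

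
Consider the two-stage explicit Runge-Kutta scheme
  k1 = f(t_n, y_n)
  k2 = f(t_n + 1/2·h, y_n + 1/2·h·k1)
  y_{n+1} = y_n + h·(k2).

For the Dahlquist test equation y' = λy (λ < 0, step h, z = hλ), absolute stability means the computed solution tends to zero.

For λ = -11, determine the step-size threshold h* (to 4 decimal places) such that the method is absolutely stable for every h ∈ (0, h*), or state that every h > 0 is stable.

With y'=λy (z=hλ):
  k1=λy_n ⇒ h·k1=z·y_n;  k2=λ(1+1/2z)y_n ⇒ h·k2=z(1+1/2z)y_n
  y_{n+1}/y_n = 1 + z(1+1/2z) = 1 + z + 1/2z²
  ⇒ R(z) = 1 + z + 1/2z².

Solve |R(x)|<1 on ℝ⁻.
x=-1.02: |R|=0.5002
R=1: x+1/2x²=0 ⇒ x=−2=-2.0000; min R=1−1/(4·1/2)=0.5000>−1
Confirm numerically:
  x=-1.715: |R|=0.75561 <1
  x=-1.152: |R|=0.51155 <1
  x=-0.858: |R|=0.51008 <1
  x=-2.479: |R|=1.59372 >1
  x=-2.258: |R|=1.29128 >1
  x=-2.236: |R|=1.26385 >1
Interval (-2.0000, 0).

(-2.0000,0); λ=-11 ⇒ h* = (2)/11 = 0.1818.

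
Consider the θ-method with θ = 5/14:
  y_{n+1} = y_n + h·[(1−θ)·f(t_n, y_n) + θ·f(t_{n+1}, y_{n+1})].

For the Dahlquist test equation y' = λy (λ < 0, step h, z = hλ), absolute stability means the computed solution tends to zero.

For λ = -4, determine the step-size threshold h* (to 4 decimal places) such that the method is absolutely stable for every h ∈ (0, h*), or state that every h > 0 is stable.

(-7.0000,0); λ=-4 ⇒ h* = (7)/4 = 1.7500.

Set f=λy, z=hλ:
  y_{n+1} = y_n + z·[9/14·y_n + 5/14·y_{n+1}] ⇒ (1 − 5/14z)y_{n+1} = (1 + 9/14z)y_n
  ⇒ R(z) = (1 + 9/14z)/(1 − 5/14z).

Boundary: |R(x)|=1, x<0.
x=-0.87: |R|=0.3362
R=−1: 1+9/14x = −1+5/14x ⇒ -2/7x=2 ⇒ x=2/(-2/7)=-7.0000
Confirm numerically:
  x=-6.290: |R|=0.93751 <1
  x=-5.723: |R|=0.88014 <1
  x=-3.685: |R|=0.59106 <1
  x=-3.129: |R|=0.47769 <1
  x=-7.355: |R|=1.02797 >1
  x=-7.188: |R|=1.01506 >1
Interval (-7.0000, 0).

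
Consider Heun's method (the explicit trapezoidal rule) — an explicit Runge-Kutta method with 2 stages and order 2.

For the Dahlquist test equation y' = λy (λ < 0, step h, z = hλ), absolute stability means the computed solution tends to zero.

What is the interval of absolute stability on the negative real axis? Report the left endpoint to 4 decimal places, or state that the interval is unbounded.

(-2.0000, 0).

Set f=λy, z=hλ:
  order 2, 2-stage ⇒ R(z)=1+z+z^2/2
  (e.g. R(-1.02)=0.50020, |R|=0.50020)

Find x<0 with |R(x)|<1.
x=-1.02: |R|=0.5002
|R(-2.39)|=1.4661 |R(-1.52)|=0.6352 |R(-1.4)|=0.5800
Bisect:
  x_lo=-2.8963 |R|=2.2980  x_hi=-0.1707 |R|=0.8439
  mid=-1.53350 |R|=0.64231 →hi
  mid=-2.21491 |R|=1.23800 →lo
  mid=-1.87420 |R|=0.88212 →hi
  mid=-2.04455 |R|=1.04555 →lo
  mid=-1.95938 |R|=0.96020 →hi
  mid=-2.00197 |R|=1.00197 →lo
  mid=-1.98067 |R|=0.98086 →hi
  mid=-1.99132 |R|=0.99136 →hi
  mid=-1.99664 |R|=0.99665 →hi
  mid=-1.99930 |R|=0.99930 →hi
  ...
  [-2.00014,-1.99997] ⇒ x*=-2.0000
So |R|<1 on (-2.0000, 0).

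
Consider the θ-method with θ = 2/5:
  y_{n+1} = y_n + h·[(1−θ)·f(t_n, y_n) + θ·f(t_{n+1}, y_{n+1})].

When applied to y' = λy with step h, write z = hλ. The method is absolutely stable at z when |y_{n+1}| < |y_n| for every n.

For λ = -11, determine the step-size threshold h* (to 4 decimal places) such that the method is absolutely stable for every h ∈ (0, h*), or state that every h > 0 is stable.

(-10.0000,0); λ=-11 ⇒ h* = (10)/11 = 0.9091.

On y'=λy, z=hλ:
  y_{n+1} = y_n + z·[3/5·y_n + 2/5·y_{n+1}] ⇒ (1 − 2/5z)y_{n+1} = (1 + 3/5z)y_n
  ⇒ R(z) = (1 + 3/5z)/(1 − 2/5z).

Boundary: |R(x)|=1, x<0.
x=-1.19: |R|=0.1938
R=−1: 1+3/5x = −1+2/5x ⇒ -1/5x=2 ⇒ x=2/(-1/5)=-10.0000
Confirm numerically:
  x=-4.466: |R|=0.60278 <1
  x=-4.227: |R|=0.57091 <1
  x=-4.033: |R|=0.54332 <1
  x=-10.220: |R|=1.00865 >1
  x=-10.180: |R|=1.00710 >1
Interval (-10.0000, 0).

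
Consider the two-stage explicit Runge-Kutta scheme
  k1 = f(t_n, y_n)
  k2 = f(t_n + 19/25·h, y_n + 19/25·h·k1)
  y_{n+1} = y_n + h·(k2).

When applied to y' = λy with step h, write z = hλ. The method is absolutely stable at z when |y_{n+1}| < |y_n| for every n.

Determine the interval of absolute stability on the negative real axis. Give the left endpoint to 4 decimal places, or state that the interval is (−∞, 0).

With y'=λy (z=hλ):
  k1=λy_n ⇒ h·k1=z·y_n;  k2=λ(1+19/25z)y_n ⇒ h·k2=z(1+19/25z)y_n
  y_{n+1}/y_n = 1 + z(1+19/25z) = 1 + z + 19/25z²
  ⇒ R(z) = 1 + z + 19/25z².

Boundary: |R(x)|=1, x<0.
x=-1.37: |R|=1.0564
R=1: x+19/25x²=0 ⇒ x=−25/19=-1.3158; min R=1−1/(4·19/25)=0.6711>−1
Confirm numerically:
  x=-0.964: |R|=0.74226 <1
  x=-0.960: |R|=0.74042 <1
  x=-0.574: |R|=0.67640 <1
  x=-1.755: |R|=1.58582 >1
  x=-1.694: |R|=1.48692 >1
  x=-1.438: |R|=1.13356 >1
So |R|<1 on (-1.3158, 0).

(-1.3158, 0).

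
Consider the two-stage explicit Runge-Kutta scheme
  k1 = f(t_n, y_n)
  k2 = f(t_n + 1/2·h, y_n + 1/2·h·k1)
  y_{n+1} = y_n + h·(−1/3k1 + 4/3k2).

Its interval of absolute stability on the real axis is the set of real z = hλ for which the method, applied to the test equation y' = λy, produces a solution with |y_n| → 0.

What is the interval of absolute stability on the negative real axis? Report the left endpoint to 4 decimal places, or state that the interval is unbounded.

On y'=λy, z=hλ:
  k1=λy_n ⇒ h·k1=z·y_n;  k2=λ(1+1/2z)y_n ⇒ h·k2=z(1+1/2z)y_n
  y_{n+1}/y_n = 1 − 1/3z + 4/3z(1+1/2z) = 1 + z + 2/3z²
  Hence R(z) = 1 + z + 2/3z².

Boundary: |R(x)|=1, x<0.
x=-0.32: |R|=0.7483
R=1: x+2/3x²=0 ⇒ x=−3/2=-1.5000; min R=1−1/(4·2/3)=0.6250>−1
Confirm numerically:
  x=-1.220: |R|=0.77227 <1
  x=-1.065: |R|=0.69115 <1
  x=-0.960: |R|=0.65440 <1
  x=-0.827: |R|=0.62895 <1
  x=-1.898: |R|=1.50360 >1
  x=-1.729: |R|=1.26396 >1
So |R|<1 on (-1.5000, 0).

(-1.5000, 0).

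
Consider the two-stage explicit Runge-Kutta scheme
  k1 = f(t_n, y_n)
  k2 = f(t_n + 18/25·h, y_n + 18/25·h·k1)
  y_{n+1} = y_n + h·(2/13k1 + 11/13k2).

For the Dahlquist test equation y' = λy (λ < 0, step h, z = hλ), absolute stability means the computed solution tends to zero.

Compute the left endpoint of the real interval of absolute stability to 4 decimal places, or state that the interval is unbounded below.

z* = -1.6414.

With y'=λy (z=hλ):
  k1=λy_n ⇒ h·k1=z·y_n;  k2=λ(1+18/25z)y_n ⇒ h·k2=z(1+18/25z)y_n
  y_{n+1}/y_n = 1 + 2/13z + 11/13z(1+18/25z) = 1 + z + 198/325z²
  so R(z) = 1 + z + 198/325z².

Solve |R(x)|<1 on ℝ⁻.
x=-0.5: |R|=0.6523
R=1: x+198/325x²=0 ⇒ x=−325/198=-1.6414; min R=1−1/(4·198/325)=0.5896>−1
Confirm numerically:
  x=-1.384: |R|=0.78295 <1
  x=-1.276: |R|=0.71593 <1
  x=-0.878: |R|=0.59165 <1
  x=-2.058: |R|=1.52231 >1
  x=-1.710: |R|=1.07145 >1
Stable set (-1.6414, 0).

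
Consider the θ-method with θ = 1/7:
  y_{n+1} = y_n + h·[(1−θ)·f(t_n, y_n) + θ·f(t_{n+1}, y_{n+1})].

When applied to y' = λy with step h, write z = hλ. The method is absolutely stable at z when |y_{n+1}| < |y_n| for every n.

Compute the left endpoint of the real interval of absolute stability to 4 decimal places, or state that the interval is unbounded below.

z* = -2.8000.

On y'=λy, z=hλ:
  y_{n+1} = y_n + z·[6/7·y_n + 1/7·y_{n+1}] ⇒ (1 − 1/7z)y_{n+1} = (1 + 6/7z)y_n
  R(z) = (1 + 6/7z)/(1 − 1/7z).

Need |R(x)|<1, x<0.
x=-1.43: |R|=0.1874
R=−1: 1+6/7x = −1+1/7x ⇒ -5/7x=2 ⇒ x=2/(-5/7)=-2.8000
Confirm numerically:
  x=-2.771: |R|=0.98516 <1
  x=-1.771: |R|=0.41341 <1
  x=-1.318: |R|=0.10916 <1
  x=-3.207: |R|=1.19937 >1
  x=-3.119: |R|=1.15762 >1
Stable set (-2.8000, 0).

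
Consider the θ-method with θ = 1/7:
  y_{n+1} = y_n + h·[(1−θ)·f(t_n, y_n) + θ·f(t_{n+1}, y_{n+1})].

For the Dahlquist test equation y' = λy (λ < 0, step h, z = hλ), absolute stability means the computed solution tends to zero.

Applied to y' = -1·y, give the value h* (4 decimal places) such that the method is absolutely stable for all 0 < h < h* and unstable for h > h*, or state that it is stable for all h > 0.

(-2.8000,0); λ=-1 ⇒ h* = (14/5)/1 = 2.8000.

On y'=λy, z=hλ:
  y_{n+1} = y_n + z·[6/7·y_n + 1/7·y_{n+1}] ⇒ (1 − 1/7z)y_{n+1} = (1 + 6/7z)y_n
  so R(z) = (1 + 6/7z)/(1 − 1/7z).

Find x<0 with |R(x)|<1.
x=-1.14: |R|=0.0197
R=−1: 1+6/7x = −1+1/7x ⇒ -5/7x=2 ⇒ x=2/(-5/7)=-2.8000
Confirm numerically:
  x=-2.723: |R|=0.96040 <1
  x=-1.281: |R|=0.08284 <1
  x=-1.218: |R|=0.03748 <1
  x=-3.350: |R|=1.26570 >1
  x=-2.895: |R|=1.04800 >1
  x=-2.856: |R|=1.02841 >1
So |R|<1 on (-2.8000, 0).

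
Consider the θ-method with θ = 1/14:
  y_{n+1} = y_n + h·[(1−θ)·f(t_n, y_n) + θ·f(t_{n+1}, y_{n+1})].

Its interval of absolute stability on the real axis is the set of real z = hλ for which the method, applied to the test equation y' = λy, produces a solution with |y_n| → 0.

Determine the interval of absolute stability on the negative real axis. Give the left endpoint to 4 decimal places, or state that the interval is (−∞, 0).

Set f=λy, z=hλ:
  y_{n+1} = y_n + z·[13/14·y_n + 1/14·y_{n+1}] ⇒ (1 − 1/14z)y_{n+1} = (1 + 13/14z)y_n
  ⇒ R(z) = (1 + 13/14z)/(1 − 1/14z).

Solve |R(x)|<1 on ℝ⁻.
x=-1.78: |R|=0.5792
R=−1: 1+13/14x = −1+1/14x ⇒ -6/7x=2 ⇒ x=2/(-6/7)=-2.3333
Confirm numerically:
  x=-2.129: |R|=0.84798 <1
  x=-1.758: |R|=0.56187 <1
  x=-0.984: |R|=0.08062 <1
  x=-2.857: |R|=1.37278 >1
  x=-2.666: |R|=1.23953 >1
So |R|<1 on (-2.3333, 0).

(-2.3333, 0).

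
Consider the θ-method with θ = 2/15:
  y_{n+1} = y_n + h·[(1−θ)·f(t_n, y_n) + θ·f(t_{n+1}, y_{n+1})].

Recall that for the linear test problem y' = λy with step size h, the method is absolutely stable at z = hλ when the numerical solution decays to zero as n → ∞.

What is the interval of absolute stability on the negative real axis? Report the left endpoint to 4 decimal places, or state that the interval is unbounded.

z∈(-2.7273,0).

On y'=λy, z=hλ:
  y_{n+1} = y_n + z·[13/15·y_n + 2/15·y_{n+1}] ⇒ (1 − 2/15z)y_{n+1} = (1 + 13/15z)y_n
  so R(z) = (1 + 13/15z)/(1 − 2/15z).

Solve |R(x)|<1 on ℝ⁻.
x=-1.48: |R|=0.2361
R=−1: 1+13/15x = −1+2/15x ⇒ -11/15x=2 ⇒ x=2/(-11/15)=-2.7273
Confirm numerically:
  x=-2.460: |R|=0.85241 <1
  x=-1.407: |R|=0.18474 <1
  x=-1.363: |R|=0.15339 <1
  x=-3.113: |R|=1.19990 >1
  x=-2.831: |R|=1.05522 >1
Interval (-2.7273, 0).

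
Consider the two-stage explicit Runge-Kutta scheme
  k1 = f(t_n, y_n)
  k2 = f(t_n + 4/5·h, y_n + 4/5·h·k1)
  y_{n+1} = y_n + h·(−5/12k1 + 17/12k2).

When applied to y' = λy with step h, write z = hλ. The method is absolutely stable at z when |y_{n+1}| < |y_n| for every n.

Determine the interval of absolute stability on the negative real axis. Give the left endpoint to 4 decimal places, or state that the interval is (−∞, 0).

(-0.8824, 0).

On y'=λy, z=hλ:
  k1=λy_n ⇒ h·k1=z·y_n;  k2=λ(1+4/5z)y_n ⇒ h·k2=z(1+4/5z)y_n
  y_{n+1}/y_n = 1 − 5/12z + 17/12z(1+4/5z) = 1 + z + 17/15z²
  R(z) = 1 + z + 17/15z².

Need |R(x)|<1, x<0.
x=-1.02: |R|=1.1591
R=1: x+17/15x²=0 ⇒ x=−15/17=-0.8824; min R=1−1/(4·17/15)=0.7794>−1
Confirm numerically:
  x=-0.799: |R|=0.92452 <1
  x=-0.759: |R|=0.89389 <1
  x=-0.570: |R|=0.79822 <1
  x=-1.335: |R|=1.68485 >1
  x=-1.070: |R|=1.22755 >1
  x=-0.959: |R|=1.08331 >1
Interval (-0.8824, 0).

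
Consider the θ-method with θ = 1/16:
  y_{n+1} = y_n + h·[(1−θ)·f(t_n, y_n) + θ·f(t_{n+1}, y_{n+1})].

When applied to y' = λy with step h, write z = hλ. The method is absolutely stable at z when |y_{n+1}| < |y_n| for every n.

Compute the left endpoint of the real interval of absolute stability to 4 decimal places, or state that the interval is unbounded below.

z* = -2.2857.

With y'=λy (z=hλ):
  y_{n+1} = y_n + z·[15/16·y_n + 1/16·y_{n+1}] ⇒ (1 − 1/16z)y_{n+1} = (1 + 15/16z)y_n
  R(z) = (1 + 15/16z)/(1 − 1/16z).

Boundary: |R(x)|=1, x<0.
x=-1.4: |R|=0.2874
R=−1: 1+15/16x = −1+1/16x ⇒ -7/8x=2 ⇒ x=2/(-7/8)=-2.2857
Confirm numerically:
  x=-2.099: |R|=0.85557 <1
  x=-2.048: |R|=0.81560 <1
  x=-1.157: |R|=0.07898 <1
  x=-2.840: |R|=1.41189 >1
  x=-2.614: |R|=1.24691 >1
So |R|<1 on (-2.2857, 0).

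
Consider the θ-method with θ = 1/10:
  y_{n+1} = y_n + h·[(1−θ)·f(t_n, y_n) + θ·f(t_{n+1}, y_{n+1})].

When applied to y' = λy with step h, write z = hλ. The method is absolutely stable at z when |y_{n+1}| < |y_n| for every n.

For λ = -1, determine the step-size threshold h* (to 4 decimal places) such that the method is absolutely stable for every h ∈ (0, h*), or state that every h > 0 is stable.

(-2.5000,0); λ=-1 ⇒ h* = (5/2)/1 = 2.5000.

Set f=λy, z=hλ:
  y_{n+1} = y_n + z·[9/10·y_n + 1/10·y_{n+1}] ⇒ (1 − 1/10z)y_{n+1} = (1 + 9/10z)y_n
  Hence R(z) = (1 + 9/10z)/(1 − 1/10z).

Solve |R(x)|<1 on ℝ⁻.
x=-0.4: |R|=0.6154
R=−1: 1+9/10x = −1+1/10x ⇒ -4/5x=2 ⇒ x=2/(-4/5)=-2.5000
Confirm numerically:
  x=-1.741: |R|=0.48284 <1
  x=-1.443: |R|=0.26103 <1
  x=-1.177: |R|=0.05306 <1
  x=-2.779: |R|=1.17466 >1
  x=-2.633: |R|=1.08422 >1
Stable set (-2.5000, 0).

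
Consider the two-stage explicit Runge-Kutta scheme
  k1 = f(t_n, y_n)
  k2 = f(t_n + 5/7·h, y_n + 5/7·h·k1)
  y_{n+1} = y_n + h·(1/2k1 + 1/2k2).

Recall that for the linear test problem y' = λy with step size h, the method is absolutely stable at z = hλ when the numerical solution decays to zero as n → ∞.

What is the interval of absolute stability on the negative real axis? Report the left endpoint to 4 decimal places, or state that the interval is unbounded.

z∈(-2.8000,0).

With y'=λy (z=hλ):
  k1=λy_n ⇒ h·k1=z·y_n;  k2=λ(1+5/7z)y_n ⇒ h·k2=z(1+5/7z)y_n
  y_{n+1}/y_n = 1 + 1/2z + 1/2z(1+5/7z) = 1 + z + 5/14z²
  R(z) = 1 + z + 5/14z².

Find x<0 with |R(x)|<1.
x=-0.75: |R|=0.4509
R=1: x+5/14x²=0 ⇒ x=−14/5=-2.8000; min R=1−1/(4·5/14)=0.3000>−1
Confirm numerically:
  x=-1.796: |R|=0.35601 <1
  x=-1.466: |R|=0.30156 <1
  x=-1.218: |R|=0.31183 <1
  x=-3.280: |R|=1.56229 >1
  x=-2.841: |R|=1.04160 >1
Interval (-2.8000, 0).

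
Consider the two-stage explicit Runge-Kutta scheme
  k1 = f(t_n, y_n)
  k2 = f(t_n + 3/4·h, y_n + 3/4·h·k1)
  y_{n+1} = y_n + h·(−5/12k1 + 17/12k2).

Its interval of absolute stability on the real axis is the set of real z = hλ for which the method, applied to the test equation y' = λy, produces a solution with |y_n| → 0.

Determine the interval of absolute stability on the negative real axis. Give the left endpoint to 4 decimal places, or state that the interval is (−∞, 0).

z∈(-0.9412,0).

On y'=λy, z=hλ:
  k1=λy_n ⇒ h·k1=z·y_n;  k2=λ(1+3/4z)y_n ⇒ h·k2=z(1+3/4z)y_n
  y_{n+1}/y_n = 1 − 5/12z + 17/12z(1+3/4z) = 1 + z + 17/16z²
  so R(z) = 1 + z + 17/16z².

Boundary: |R(x)|=1, x<0.
x=-0.75: |R|=0.8477
R=1: x+17/16x²=0 ⇒ x=−16/17=-0.9412; min R=1−1/(4·17/16)=0.7647>−1
Confirm numerically:
  x=-0.737: |R|=0.84012 <1
  x=-0.613: |R|=0.78625 <1
  x=-0.604: |R|=0.78362 <1
  x=-0.411: |R|=0.76848 <1
  x=-1.536: |R|=1.97075 >1
  x=-1.154: |R|=1.26095 >1
  x=-1.075: |R|=1.15285 >1
So |R|<1 on (-0.9412, 0).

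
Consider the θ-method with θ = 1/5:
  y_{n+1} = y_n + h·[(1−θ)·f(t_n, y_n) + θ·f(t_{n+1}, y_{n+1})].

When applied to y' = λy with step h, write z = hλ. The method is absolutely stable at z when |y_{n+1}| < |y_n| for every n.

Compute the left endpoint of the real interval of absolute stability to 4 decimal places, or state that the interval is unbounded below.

On y'=λy, z=hλ:
  y_{n+1} = y_n + z·[4/5·y_n + 1/5·y_{n+1}] ⇒ (1 − 1/5z)y_{n+1} = (1 + 4/5z)y_n
  so R(z) = (1 + 4/5z)/(1 − 1/5z).

Solve |R(x)|<1 on ℝ⁻.
x=-0.61: |R|=0.4563
R=−1: 1+4/5x = −1+1/5x ⇒ -3/5x=2 ⇒ x=2/(-3/5)=-3.3333
Confirm numerically:
  x=-2.819: |R|=0.80266 <1
  x=-2.736: |R|=0.76836 <1
  x=-2.307: |R|=0.57862 <1
  x=-3.826: |R|=1.16746 >1
  x=-3.741: |R|=1.13992 >1
  x=-3.517: |R|=1.06469 >1
Interval (-3.3333, 0).

z* = -3.3333.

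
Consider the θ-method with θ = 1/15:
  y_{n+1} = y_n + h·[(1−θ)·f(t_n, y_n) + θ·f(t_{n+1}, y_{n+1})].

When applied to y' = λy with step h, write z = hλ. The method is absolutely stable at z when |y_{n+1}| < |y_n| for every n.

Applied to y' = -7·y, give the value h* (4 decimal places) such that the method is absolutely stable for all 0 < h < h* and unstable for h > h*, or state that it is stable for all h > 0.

(-2.3077,0); λ=-7 ⇒ h* = (30/13)/7 = 0.3297.

With y'=λy (z=hλ):
  y_{n+1} = y_n + z·[14/15·y_n + 1/15·y_{n+1}] ⇒ (1 − 1/15z)y_{n+1} = (1 + 14/15z)y_n
  ⇒ R(z) = (1 + 14/15z)/(1 − 1/15z).

Need |R(x)|<1, x<0.
x=-0.47: |R|=0.5443
R=−1: 1+14/15x = −1+1/15x ⇒ -13/15x=2 ⇒ x=2/(-13/15)=-2.3077
Confirm numerically:
  x=-1.989: |R|=0.75614 <1
  x=-1.922: |R|=0.70370 <1
  x=-1.509: |R|=0.37107 <1
  x=-2.737: |R|=1.31465 >1
  x=-2.536: |R|=1.16925 >1
Stable set (-2.3077, 0).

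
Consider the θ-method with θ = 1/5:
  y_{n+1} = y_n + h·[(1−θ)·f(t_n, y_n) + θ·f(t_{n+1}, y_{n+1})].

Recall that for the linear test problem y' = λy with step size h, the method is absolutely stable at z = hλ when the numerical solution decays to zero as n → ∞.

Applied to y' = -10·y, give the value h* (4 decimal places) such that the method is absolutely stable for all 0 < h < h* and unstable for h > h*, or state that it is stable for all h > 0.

On y'=λy, z=hλ:
  y_{n+1} = y_n + z·[4/5·y_n + 1/5·y_{n+1}] ⇒ (1 − 1/5z)y_{n+1} = (1 + 4/5z)y_n
  R(z) = (1 + 4/5z)/(1 − 1/5z).

Find x<0 with |R(x)|<1.
x=-1.66: |R|=0.2462
R=−1: 1+4/5x = −1+1/5x ⇒ -3/5x=2 ⇒ x=2/(-3/5)=-3.3333
Confirm numerically:
  x=-3.124: |R|=0.92270 <1
  x=-2.770: |R|=0.78250 <1
  x=-2.390: |R|=0.61705 <1
  x=-3.725: |R|=1.13467 >1
  x=-3.438: |R|=1.03721 >1
  x=-3.380: |R|=1.01671 >1
Stable set (-3.3333, 0).

(-3.3333,0); λ=-10 ⇒ h* = (10/3)/10 = 0.3333.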